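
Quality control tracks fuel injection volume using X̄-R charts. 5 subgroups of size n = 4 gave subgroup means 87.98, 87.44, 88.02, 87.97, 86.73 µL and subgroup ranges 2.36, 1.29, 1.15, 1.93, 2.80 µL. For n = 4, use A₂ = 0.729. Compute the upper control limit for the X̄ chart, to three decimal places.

X̄̄ = (87.98 + 87.44 + 88.02 + 87.97 + 86.73) / 5 = 438.1400 / 5 = 87.6280
R̄ = (2.36 + 1.29 + 1.15 + 1.93 + 2.80) / 5 = 9.5300 / 5 = 1.9060
UCL = X̄̄ + A₂·R̄ = 87.6280 + 0.729 × 1.9060 = 89.0175

89.017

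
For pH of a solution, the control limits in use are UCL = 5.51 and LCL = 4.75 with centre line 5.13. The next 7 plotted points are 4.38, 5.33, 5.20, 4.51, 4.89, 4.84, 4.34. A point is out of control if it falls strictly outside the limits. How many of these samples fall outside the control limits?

Compare each point to [4.75, 5.51]: sample 1 = 4.38 < LCL; sample 4 = 4.51 < LCL; sample 7 = 4.34 < LCL.

3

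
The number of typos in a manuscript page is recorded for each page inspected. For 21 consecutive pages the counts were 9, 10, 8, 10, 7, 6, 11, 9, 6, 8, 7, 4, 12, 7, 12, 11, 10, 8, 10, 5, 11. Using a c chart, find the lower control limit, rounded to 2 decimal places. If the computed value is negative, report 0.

0.00

c̄ = (9 + 10 + 8 + 10 + 7 + 6 + 11 + 9 + 6 + 8 + 7 + 4 + 12 + 7 + 12 + 11 + 10 + 8 + 10 + 5 + 11) / 21 = 181 / 21 = 8.6190
LCL = c̄ − 3√c̄ = 8.6190 − 3 × 2.9358 = -0.1884 → 0 (cannot be negative)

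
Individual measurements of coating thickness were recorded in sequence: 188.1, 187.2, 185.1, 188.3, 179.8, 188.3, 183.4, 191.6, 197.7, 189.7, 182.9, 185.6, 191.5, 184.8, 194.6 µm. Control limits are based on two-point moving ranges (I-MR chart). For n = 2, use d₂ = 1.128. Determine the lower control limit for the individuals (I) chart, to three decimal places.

172.272

X̄ = (188.1 + 187.2 + 185.1 + 188.3 + 179.8 + 188.3 + 183.4 + 191.6 + 197.7 + 189.7 + 182.9 + 185.6 + 191.5 + 184.8 + 194.6) / 15 = 187.9067
Moving ranges: 0.9, 2.1, 3.2, 8.5, 8.5, 4.9, 8.2, 6.1, 8.0, 6.8, 2.7, 5.9, 6.7, 9.8; M̄R̄ = 82.3000 / 14 = 5.8786
LCL = X̄ − 3·M̄R̄/d₂ = 187.9067 − 3 × 5.8786 / 1.128 = 172.2722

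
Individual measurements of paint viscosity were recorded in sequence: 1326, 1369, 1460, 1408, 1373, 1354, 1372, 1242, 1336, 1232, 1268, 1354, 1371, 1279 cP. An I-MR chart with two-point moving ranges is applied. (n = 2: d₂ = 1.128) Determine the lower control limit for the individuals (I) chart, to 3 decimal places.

X̄ = (1326 + 1369 + 1460 + 1408 + 1373 + 1354 + 1372 + 1242 + 1336 + 1232 + 1268 + 1354 + 1371 + 1279) / 14 = 1338.8571
Moving ranges: 43, 91, 52, 35, 19, 18, 130, 94, 104, 36, 86, 17, 92; M̄R̄ = 817.0000 / 13 = 62.8462
LCL = X̄ − 3·M̄R̄/d₂ = 1338.8571 − 3 × 62.8462 / 1.128 = 1171.7131

1171.713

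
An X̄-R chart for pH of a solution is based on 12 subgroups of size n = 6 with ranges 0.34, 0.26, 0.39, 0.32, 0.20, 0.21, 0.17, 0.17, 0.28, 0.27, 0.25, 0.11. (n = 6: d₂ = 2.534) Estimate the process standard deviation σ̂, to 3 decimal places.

R̄ = (0.34 + 0.26 + 0.39 + 0.32 + 0.20 + 0.21 + 0.17 + 0.17 + 0.28 + 0.27 + 0.25 + 0.11) / 12 = 0.2475
σ̂ = R̄ / d₂ = 0.2475 / 2.534 = 0.0977

0.098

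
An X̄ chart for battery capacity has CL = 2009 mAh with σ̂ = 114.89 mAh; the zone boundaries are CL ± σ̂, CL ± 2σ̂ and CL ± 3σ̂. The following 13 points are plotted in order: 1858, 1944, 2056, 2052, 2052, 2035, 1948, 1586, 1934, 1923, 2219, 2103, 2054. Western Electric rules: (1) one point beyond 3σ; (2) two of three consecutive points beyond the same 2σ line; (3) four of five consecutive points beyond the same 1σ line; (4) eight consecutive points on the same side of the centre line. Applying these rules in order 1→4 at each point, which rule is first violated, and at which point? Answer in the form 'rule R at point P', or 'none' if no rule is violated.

Zone of each point (C = within 1σ̂, B = 1σ̂–2σ̂, A = 2σ̂–3σ̂, * = beyond 3σ̂; sign = side of CL): 1:-B, 2:-C, 3:+C, 4:+C, 5:+C, 6:+C, 7:-C, 8:-*, 9:-C, 10:-C, 11:+B, 12:+C, 13:+C
Rule 1 (one point beyond the 3σ limits) is satisfied at point 8.

rule 1 at point 8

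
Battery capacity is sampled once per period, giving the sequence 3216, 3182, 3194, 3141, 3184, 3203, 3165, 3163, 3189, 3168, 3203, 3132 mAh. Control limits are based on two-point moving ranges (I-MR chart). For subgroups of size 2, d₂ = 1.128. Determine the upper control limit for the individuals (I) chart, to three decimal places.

3263.923

X̄ = (3216 + 3182 + 3194 + 3141 + 3184 + 3203 + 3165 + 3163 + 3189 + 3168 + 3203 + 3132) / 12 = 3178.3333
Moving ranges: 34, 12, 53, 43, 19, 38, 2, 26, 21, 35, 71; M̄R̄ = 354.0000 / 11 = 32.1818
UCL = X̄ + 3·M̄R̄/d₂ = 3178.3333 + 3 × 32.1818 / 1.128 = 3263.9233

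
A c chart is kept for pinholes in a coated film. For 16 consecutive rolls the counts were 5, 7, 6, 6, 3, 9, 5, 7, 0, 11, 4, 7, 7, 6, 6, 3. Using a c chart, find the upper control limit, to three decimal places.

c̄ = (5 + 7 + 6 + 6 + 3 + 9 + 5 + 7 + 0 + 11 + 4 + 7 + 7 + 6 + 6 + 3) / 16 = 92 / 16 = 5.7500
UCL = c̄ + 3√c̄ = 5.7500 + 3 × √5.7500 = 5.7500 + 3 × 2.3979 = 12.9437

12.944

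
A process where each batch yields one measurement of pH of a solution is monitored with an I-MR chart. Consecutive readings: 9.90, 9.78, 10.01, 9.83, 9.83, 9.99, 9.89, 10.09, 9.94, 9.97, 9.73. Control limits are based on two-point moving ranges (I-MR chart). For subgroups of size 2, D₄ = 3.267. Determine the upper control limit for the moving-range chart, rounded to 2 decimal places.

0.46

Moving ranges: 0.12, 0.23, 0.18, 0.00, 0.16, 0.10, 0.20, 0.15, 0.03, 0.24; M̄R̄ = 1.4100 / 10 = 0.1410
UCL_MR = D₄·M̄R̄ = 3.267 × 0.1410 = 0.4606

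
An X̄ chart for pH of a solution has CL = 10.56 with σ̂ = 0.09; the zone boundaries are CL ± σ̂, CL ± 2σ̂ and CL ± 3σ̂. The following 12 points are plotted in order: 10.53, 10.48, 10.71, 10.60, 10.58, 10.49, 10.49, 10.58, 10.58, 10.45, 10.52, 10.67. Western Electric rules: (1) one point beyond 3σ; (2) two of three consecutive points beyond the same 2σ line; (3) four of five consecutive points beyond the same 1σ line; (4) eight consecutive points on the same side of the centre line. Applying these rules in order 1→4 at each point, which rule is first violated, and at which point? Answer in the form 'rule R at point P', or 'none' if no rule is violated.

none

Zone of each point (C = within 1σ̂, B = 1σ̂–2σ̂, A = 2σ̂–3σ̂, * = beyond 3σ̂; sign = side of CL): 1:-C, 2:-C, 3:+B, 4:+C, 5:+C, 6:-C, 7:-C, 8:+C, 9:+C, 10:-B, 11:-C, 12:+B
No rule fires across all 12 points.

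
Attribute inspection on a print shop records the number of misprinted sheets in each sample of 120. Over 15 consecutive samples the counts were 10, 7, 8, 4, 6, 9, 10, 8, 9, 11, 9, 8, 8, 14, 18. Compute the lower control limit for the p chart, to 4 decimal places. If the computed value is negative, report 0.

p̄ = Σdᵢ / (k·n) = 139 / (15 × 120) = 0.07722
LCL = p̄ − 3·√(p̄(1−p̄)/n) = 0.07722 − 3 × 0.02437 = 0.00412

0.0041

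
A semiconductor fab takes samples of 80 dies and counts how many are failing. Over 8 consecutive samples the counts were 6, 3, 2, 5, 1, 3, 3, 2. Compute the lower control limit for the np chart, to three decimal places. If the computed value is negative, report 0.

p̄ = Σdᵢ / (k·n) = 25 / (8 × 80) = 0.03906
LCL = np̄ − 3·√(np̄(1−p̄)) = 3.1250 − 3 × 1.7329 = -2.0737 → 0 (negative, so LCL = 0)

0.000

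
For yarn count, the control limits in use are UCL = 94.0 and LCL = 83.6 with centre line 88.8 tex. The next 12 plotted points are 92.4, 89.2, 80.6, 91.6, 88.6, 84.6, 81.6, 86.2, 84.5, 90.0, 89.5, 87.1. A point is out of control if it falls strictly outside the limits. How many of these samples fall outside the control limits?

2

Compare each point to [83.6, 94.0]: sample 3 = 80.6 < LCL; sample 7 = 81.6 < LCL.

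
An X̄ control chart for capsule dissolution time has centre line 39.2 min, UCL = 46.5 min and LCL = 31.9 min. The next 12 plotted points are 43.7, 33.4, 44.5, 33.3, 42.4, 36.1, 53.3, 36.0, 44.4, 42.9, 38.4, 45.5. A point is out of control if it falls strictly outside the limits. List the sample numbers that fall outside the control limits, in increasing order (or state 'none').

Compare each point to [31.9, 46.5]: sample 7 = 53.3 > UCL.

7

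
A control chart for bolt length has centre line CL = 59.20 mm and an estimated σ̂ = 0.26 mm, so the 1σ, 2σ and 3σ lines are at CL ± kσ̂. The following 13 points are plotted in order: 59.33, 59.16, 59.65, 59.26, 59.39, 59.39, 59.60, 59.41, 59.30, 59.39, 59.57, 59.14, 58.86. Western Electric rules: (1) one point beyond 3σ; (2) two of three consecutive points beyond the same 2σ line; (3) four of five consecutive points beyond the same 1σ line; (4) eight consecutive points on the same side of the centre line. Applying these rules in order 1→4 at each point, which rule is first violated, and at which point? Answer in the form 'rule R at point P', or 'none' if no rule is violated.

rule 4 at point 10

Zone of each point (C = within 1σ̂, B = 1σ̂–2σ̂, A = 2σ̂–3σ̂, * = beyond 3σ̂; sign = side of CL): 1:+C, 2:-C, 3:+B, 4:+C, 5:+C, 6:+C, 7:+B, 8:+C, 9:+C, 10:+C, 11:+B, 12:-C, 13:-B
Rule 4 (eight consecutive points on the same side of the centre line) is satisfied at point 10.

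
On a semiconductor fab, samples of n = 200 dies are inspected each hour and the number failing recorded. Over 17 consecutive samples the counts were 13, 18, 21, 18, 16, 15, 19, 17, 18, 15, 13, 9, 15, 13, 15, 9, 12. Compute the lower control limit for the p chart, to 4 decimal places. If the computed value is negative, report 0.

0.0193

p̄ = Σdᵢ / (k·n) = 256 / (17 × 200) = 0.07529
LCL = p̄ − 3·√(p̄(1−p̄)/n) = 0.07529 − 3 × 0.01866 = 0.01932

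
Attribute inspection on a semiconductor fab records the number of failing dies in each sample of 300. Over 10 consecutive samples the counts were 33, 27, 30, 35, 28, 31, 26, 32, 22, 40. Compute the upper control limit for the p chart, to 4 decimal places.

p̄ = Σdᵢ / (k·n) = 304 / (10 × 300) = 0.10133
UCL = p̄ + 3·√(p̄(1−p̄)/n) = 0.10133 + 3 × √(0.10133×0.89867/300) = 0.10133 + 3 × 0.01742 = 0.15360

0.1536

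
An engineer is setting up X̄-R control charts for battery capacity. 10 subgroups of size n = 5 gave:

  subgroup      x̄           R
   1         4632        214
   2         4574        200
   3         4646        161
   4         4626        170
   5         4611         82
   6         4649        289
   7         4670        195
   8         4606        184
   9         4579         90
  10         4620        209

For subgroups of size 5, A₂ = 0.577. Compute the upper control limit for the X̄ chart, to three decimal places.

X̄̄ = (4632 + 4574 + 4646 + 4626 + 4611 + 4649 + 4670 + 4606 + 4579 + 4620) / 10 = 46213.0000 / 10 = 4621.3000
R̄ = (214 + 200 + 161 + 170 + 82 + 289 + 195 + 184 + 90 + 209) / 10 = 1794.0000 / 10 = 179.4000
UCL = X̄̄ + A₂·R̄ = 4621.3000 + 0.577 × 179.4000 = 4724.8138

4724.814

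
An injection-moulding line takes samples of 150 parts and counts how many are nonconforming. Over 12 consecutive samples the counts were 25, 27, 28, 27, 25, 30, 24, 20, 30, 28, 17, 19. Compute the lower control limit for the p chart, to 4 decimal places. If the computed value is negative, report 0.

0.0754

p̄ = Σdᵢ / (k·n) = 300 / (12 × 150) = 0.16667
LCL = p̄ − 3·√(p̄(1−p̄)/n) = 0.16667 − 3 × 0.03043 = 0.07538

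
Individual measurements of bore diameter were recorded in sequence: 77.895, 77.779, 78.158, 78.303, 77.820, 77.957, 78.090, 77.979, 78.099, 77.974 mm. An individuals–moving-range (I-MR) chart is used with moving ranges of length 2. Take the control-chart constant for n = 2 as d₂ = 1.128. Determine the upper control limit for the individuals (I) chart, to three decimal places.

78.522

X̄ = (77.895 + 77.779 + 78.158 + 78.303 + 77.820 + 77.957 + 78.090 + 77.979 + 78.099 + 77.974) / 10 = 78.0054
Moving ranges: 0.116, 0.379, 0.145, 0.483, 0.137, 0.133, 0.111, 0.120, 0.125; M̄R̄ = 1.7490 / 9 = 0.1943
UCL = X̄ + 3·M̄R̄/d₂ = 78.0054 + 3 × 0.1943 / 1.128 = 78.5222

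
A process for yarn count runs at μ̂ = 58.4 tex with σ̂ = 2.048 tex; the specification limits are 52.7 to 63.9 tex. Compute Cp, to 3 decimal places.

Cp = (USL − LSL) / (6σ̂) = (63.9 − 52.7) / (6 × 2.048) = 11.2000 / 12.2880 = 0.9115

0.911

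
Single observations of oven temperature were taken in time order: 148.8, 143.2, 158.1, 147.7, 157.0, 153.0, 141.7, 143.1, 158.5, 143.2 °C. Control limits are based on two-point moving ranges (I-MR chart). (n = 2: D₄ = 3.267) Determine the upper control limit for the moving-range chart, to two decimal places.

31.80

Moving ranges: 5.6, 14.9, 10.4, 9.3, 4.0, 11.3, 1.4, 15.4, 15.3; M̄R̄ = 87.6000 / 9 = 9.7333
UCL_MR = D₄·M̄R̄ = 3.267 × 9.7333 = 31.7988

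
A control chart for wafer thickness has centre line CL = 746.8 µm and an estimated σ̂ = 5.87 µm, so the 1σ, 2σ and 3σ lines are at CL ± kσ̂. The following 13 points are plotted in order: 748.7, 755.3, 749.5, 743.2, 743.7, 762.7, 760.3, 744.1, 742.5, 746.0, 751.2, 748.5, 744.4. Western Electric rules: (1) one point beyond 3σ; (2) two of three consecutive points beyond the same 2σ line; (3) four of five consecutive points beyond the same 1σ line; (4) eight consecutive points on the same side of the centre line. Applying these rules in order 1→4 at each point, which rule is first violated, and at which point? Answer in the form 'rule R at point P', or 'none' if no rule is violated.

Zone of each point (C = within 1σ̂, B = 1σ̂–2σ̂, A = 2σ̂–3σ̂, * = beyond 3σ̂; sign = side of CL): 1:+C, 2:+B, 3:+C, 4:-C, 5:-C, 6:+A, 7:+A, 8:-C, 9:-C, 10:-C, 11:+C, 12:+C, 13:-C
Rule 2 (two of three consecutive points beyond the same 2σ limit) is satisfied at point 7.

rule 2 at point 7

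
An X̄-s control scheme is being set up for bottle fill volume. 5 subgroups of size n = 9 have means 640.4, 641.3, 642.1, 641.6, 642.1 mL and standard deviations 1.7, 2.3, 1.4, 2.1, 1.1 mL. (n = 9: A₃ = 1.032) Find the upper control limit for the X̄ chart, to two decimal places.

643.28

X̄̄ = (640.4 + 641.3 + 642.1 + 641.6 + 642.1) / 5 = 641.5000
s̄ = (1.7 + 2.3 + 1.4 + 2.1 + 1.1) / 5 = 1.7200
UCL = X̄̄ + A₃·s̄ = 641.5000 + 1.032 × 1.7200 = 643.2750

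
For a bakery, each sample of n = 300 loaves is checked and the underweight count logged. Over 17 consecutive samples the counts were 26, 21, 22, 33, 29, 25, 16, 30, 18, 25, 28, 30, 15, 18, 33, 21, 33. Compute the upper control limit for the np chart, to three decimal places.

p̄ = Σdᵢ / (k·n) = 423 / (17 × 300) = 0.08294
UCL = np̄ + 3·√(np̄(1−p̄)) = 24.8824 + 3 × √(24.8824×0.91706) = 24.8824 + 3 × 4.7769 = 39.2130

39.213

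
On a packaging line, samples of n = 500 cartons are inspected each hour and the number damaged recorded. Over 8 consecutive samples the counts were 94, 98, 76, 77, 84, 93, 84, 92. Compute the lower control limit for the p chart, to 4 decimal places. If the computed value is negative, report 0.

0.1236

p̄ = Σdᵢ / (k·n) = 698 / (8 × 500) = 0.17450
LCL = p̄ − 3·√(p̄(1−p̄)/n) = 0.17450 − 3 × 0.01697 = 0.12358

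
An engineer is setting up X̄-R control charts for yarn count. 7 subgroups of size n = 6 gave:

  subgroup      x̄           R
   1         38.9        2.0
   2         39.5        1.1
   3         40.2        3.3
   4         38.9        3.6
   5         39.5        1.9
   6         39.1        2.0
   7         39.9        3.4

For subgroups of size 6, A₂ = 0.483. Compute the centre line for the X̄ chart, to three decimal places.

X̄̄ = (38.9 + 39.5 + 40.2 + 38.9 + 39.5 + 39.1 + 39.9) / 7 = 276.0000 / 7 = 39.4286
CL = X̄̄ = 39.4286

39.429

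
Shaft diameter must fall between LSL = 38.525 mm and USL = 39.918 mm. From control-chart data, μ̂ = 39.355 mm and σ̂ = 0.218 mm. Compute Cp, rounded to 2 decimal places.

1.06

Cp = (USL − LSL) / (6σ̂) = (39.918 − 38.525) / (6 × 0.218) = 1.3930 / 1.3080 = 1.0650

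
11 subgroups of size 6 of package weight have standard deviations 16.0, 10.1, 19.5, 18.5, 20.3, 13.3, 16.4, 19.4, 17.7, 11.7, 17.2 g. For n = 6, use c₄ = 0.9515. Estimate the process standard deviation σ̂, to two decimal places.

s̄ = (16.0 + 10.1 + 19.5 + 18.5 + 20.3 + 13.3 + 16.4 + 19.4 + 17.7 + 11.7 + 17.2) / 11 = 16.3727
σ̂ = s̄ / c₄ = 16.3727 / 0.9515 = 17.2073

17.21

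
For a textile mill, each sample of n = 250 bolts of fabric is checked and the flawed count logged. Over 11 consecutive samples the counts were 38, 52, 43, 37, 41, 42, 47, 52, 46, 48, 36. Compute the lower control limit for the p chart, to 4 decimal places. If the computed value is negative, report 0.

0.1031

p̄ = Σdᵢ / (k·n) = 482 / (11 × 250) = 0.17527
LCL = p̄ − 3·√(p̄(1−p̄)/n) = 0.17527 − 3 × 0.02405 = 0.10313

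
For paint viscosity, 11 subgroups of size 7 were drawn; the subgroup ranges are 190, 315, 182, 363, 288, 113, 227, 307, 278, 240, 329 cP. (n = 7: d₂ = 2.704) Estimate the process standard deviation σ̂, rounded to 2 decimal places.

R̄ = (190 + 315 + 182 + 363 + 288 + 113 + 227 + 307 + 278 + 240 + 329) / 11 = 257.4545
σ̂ = R̄ / d₂ = 257.4545 / 2.704 = 95.2125

95.21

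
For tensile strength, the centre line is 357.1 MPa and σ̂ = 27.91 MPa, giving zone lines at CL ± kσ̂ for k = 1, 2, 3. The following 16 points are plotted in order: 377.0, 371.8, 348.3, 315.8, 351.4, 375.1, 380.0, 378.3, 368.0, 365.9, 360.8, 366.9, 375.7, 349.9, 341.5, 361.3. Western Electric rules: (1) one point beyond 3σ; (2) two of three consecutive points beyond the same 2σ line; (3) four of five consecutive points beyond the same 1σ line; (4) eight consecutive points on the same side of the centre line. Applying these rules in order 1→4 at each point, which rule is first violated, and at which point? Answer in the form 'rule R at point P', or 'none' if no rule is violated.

Zone of each point (C = within 1σ̂, B = 1σ̂–2σ̂, A = 2σ̂–3σ̂, * = beyond 3σ̂; sign = side of CL): 1:+C, 2:+C, 3:-C, 4:-B, 5:-C, 6:+C, 7:+C, 8:+C, 9:+C, 10:+C, 11:+C, 12:+C, 13:+C, 14:-C, 15:-C, 16:+C
Rule 4 (eight consecutive points on the same side of the centre line) is satisfied at point 13.

rule 4 at point 13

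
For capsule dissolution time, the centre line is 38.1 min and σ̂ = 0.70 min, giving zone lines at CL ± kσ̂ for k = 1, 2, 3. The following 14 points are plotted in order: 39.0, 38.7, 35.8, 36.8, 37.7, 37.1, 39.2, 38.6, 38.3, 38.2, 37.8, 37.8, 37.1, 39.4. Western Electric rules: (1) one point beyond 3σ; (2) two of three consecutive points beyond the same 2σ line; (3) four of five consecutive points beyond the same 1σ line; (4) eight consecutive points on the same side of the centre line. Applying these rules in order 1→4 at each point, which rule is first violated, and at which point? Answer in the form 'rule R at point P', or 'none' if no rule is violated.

rule 1 at point 3

Zone of each point (C = within 1σ̂, B = 1σ̂–2σ̂, A = 2σ̂–3σ̂, * = beyond 3σ̂; sign = side of CL): 1:+B, 2:+C, 3:-*, 4:-B, 5:-C, 6:-B, 7:+B, 8:+C, 9:+C, 10:+C, 11:-C, 12:-C, 13:-B, 14:+B
Rule 1 (one point beyond the 3σ limits) is satisfied at point 3.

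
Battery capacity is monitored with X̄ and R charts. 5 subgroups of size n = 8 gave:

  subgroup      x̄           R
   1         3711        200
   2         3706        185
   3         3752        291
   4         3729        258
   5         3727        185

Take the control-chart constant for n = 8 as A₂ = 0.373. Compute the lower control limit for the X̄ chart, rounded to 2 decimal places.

3641.52

X̄̄ = (3711 + 3706 + 3752 + 3729 + 3727) / 5 = 18625.0000 / 5 = 3725.0000
R̄ = (200 + 185 + 291 + 258 + 185) / 5 = 1119.0000 / 5 = 223.8000
LCL = X̄̄ − A₂·R̄ = 3725.0000 − 0.373 × 223.8000 = 3641.5226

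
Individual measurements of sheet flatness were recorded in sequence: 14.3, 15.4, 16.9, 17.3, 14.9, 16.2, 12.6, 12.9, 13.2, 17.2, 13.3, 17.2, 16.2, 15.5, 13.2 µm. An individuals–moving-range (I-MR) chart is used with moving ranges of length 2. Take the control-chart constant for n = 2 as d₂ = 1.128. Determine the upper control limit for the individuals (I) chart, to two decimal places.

20.16

X̄ = (14.3 + 15.4 + 16.9 + 17.3 + 14.9 + 16.2 + 12.6 + 12.9 + 13.2 + 17.2 + 13.3 + 17.2 + 16.2 + 15.5 + 13.2) / 15 = 15.0867
Moving ranges: 1.1, 1.5, 0.4, 2.4, 1.3, 3.6, 0.3, 0.3, 4.0, 3.9, 3.9, 1.0, 0.7, 2.3; M̄R̄ = 26.7000 / 14 = 1.9071
UCL = X̄ + 3·M̄R̄/d₂ = 15.0867 + 3 × 1.9071 / 1.128 = 20.1589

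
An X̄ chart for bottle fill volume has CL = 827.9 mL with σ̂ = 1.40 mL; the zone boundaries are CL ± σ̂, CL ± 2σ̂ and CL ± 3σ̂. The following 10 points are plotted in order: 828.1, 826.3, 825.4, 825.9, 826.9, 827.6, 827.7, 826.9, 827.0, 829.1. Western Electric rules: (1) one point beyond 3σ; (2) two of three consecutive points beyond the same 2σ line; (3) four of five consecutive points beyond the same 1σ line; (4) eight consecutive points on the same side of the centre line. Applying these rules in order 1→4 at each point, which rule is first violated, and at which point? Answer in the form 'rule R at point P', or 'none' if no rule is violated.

rule 4 at point 9

Zone of each point (C = within 1σ̂, B = 1σ̂–2σ̂, A = 2σ̂–3σ̂, * = beyond 3σ̂; sign = side of CL): 1:+C, 2:-B, 3:-B, 4:-B, 5:-C, 6:-C, 7:-C, 8:-C, 9:-C, 10:+C
Rule 4 (eight consecutive points on the same side of the centre line) is satisfied at point 9.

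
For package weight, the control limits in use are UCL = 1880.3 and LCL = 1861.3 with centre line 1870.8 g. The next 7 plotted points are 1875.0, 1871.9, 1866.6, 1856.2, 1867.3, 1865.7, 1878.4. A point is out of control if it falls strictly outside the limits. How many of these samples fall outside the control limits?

Compare each point to [1861.3, 1880.3]: sample 4 = 1856.2 < LCL.

1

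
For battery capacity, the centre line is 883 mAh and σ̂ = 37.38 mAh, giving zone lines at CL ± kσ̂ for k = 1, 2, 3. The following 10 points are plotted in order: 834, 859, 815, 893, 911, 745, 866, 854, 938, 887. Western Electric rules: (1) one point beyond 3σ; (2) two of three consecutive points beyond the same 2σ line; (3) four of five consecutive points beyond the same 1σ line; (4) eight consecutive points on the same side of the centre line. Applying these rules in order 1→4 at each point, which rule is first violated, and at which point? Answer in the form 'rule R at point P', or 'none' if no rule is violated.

rule 1 at point 6

Zone of each point (C = within 1σ̂, B = 1σ̂–2σ̂, A = 2σ̂–3σ̂, * = beyond 3σ̂; sign = side of CL): 1:-B, 2:-C, 3:-B, 4:+C, 5:+C, 6:-*, 7:-C, 8:-C, 9:+B, 10:+C
Rule 1 (one point beyond the 3σ limits) is satisfied at point 6.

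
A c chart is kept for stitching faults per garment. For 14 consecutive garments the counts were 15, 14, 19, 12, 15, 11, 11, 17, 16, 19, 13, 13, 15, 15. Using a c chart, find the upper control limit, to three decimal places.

26.123

c̄ = (15 + 14 + 19 + 12 + 15 + 11 + 11 + 17 + 16 + 19 + 13 + 13 + 15 + 15) / 14 = 205 / 14 = 14.6429
UCL = c̄ + 3√c̄ = 14.6429 + 3 × √14.6429 = 14.6429 + 3 × 3.8266 = 26.1227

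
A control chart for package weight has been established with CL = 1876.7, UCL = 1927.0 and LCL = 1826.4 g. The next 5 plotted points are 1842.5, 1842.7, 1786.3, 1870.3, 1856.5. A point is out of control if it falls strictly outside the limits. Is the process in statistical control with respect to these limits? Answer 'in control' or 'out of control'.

Compare each point to [1826.4, 1927.0]: sample 3 = 1786.3 < LCL.

out of control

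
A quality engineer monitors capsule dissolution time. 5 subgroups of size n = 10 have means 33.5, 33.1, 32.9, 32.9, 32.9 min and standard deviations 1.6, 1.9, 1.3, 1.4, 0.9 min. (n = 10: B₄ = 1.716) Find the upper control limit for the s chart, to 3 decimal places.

s̄ = (1.6 + 1.9 + 1.3 + 1.4 + 0.9) / 5 = 1.4200
UCL_s = B₄·s̄ = 1.716 × 1.4200 = 2.4367

2.437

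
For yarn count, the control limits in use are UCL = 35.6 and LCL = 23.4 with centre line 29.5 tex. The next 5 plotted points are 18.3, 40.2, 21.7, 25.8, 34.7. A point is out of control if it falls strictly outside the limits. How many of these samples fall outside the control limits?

Compare each point to [23.4, 35.6]: sample 1 = 18.3 < LCL; sample 2 = 40.2 > UCL; sample 3 = 21.7 < LCL.

3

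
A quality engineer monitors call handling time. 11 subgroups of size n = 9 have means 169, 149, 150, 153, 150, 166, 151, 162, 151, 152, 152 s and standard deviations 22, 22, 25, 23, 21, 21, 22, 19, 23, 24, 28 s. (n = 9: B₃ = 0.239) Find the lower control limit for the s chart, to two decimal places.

5.43

s̄ = (22 + 22 + 25 + 23 + 21 + 21 + 22 + 19 + 23 + 24 + 28) / 11 = 22.7273
LCL_s = B₃·s̄ = 0.239 × 22.7273 = 5.4318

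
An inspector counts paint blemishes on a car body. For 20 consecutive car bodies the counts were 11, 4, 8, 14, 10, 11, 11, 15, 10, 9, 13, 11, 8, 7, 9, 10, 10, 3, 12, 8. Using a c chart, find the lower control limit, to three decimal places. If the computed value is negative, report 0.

0.357

c̄ = (11 + 4 + 8 + 14 + 10 + 11 + 11 + 15 + 10 + 9 + 13 + 11 + 8 + 7 + 9 + 10 + 10 + 3 + 12 + 8) / 20 = 194 / 20 = 9.7000
LCL = c̄ − 3√c̄ = 9.7000 − 3 × 3.1145 = 0.3566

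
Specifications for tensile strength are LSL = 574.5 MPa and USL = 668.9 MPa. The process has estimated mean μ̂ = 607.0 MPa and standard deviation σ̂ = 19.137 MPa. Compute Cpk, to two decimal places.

0.57

Cpu = (USL − μ̂) / (3σ̂) = (668.9 − 607.0) / (3 × 19.137) = 1.0782; Cpl = (μ̂ − LSL) / (3σ̂) = (607.0 − 574.5) / (3 × 19.137) = 0.5661; Cpk = min(Cpu, Cpl) = 0.5661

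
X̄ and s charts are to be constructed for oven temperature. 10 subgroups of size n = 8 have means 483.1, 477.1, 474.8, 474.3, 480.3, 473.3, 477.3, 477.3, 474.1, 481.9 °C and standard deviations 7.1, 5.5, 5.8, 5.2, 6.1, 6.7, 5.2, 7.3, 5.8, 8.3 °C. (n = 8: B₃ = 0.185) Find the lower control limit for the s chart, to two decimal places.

1.17

s̄ = (7.1 + 5.5 + 5.8 + 5.2 + 6.1 + 6.7 + 5.2 + 7.3 + 5.8 + 8.3) / 10 = 6.3000
LCL_s = B₃·s̄ = 0.185 × 6.3000 = 1.1655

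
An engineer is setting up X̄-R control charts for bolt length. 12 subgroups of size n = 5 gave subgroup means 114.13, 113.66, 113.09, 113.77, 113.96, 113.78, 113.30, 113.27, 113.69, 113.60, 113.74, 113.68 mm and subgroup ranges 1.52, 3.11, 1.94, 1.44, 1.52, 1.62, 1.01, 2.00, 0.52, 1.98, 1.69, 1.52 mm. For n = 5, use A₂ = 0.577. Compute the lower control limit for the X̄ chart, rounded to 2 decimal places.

X̄̄ = (114.13 + 113.66 + 113.09 + 113.77 + 113.96 + 113.78 + 113.30 + 113.27 + 113.69 + 113.60 + 113.74 + 113.68) / 12 = 1363.6700 / 12 = 113.6392
R̄ = (1.52 + 3.11 + 1.94 + 1.44 + 1.52 + 1.62 + 1.01 + 2.00 + 0.52 + 1.98 + 1.69 + 1.52) / 12 = 19.8700 / 12 = 1.6558
LCL = X̄̄ − A₂·R̄ = 113.6392 − 0.577 × 1.6558 = 112.6838

112.68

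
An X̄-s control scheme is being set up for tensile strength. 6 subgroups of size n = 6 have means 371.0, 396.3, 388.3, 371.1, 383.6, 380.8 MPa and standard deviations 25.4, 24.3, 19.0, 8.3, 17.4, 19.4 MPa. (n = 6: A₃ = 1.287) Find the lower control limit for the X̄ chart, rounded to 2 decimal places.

357.44

X̄̄ = (371.0 + 396.3 + 388.3 + 371.1 + 383.6 + 380.8) / 6 = 381.8500
s̄ = (25.4 + 24.3 + 19.0 + 8.3 + 17.4 + 19.4) / 6 = 18.9667
LCL = X̄̄ − A₃·s̄ = 381.8500 − 1.287 × 18.9667 = 357.4399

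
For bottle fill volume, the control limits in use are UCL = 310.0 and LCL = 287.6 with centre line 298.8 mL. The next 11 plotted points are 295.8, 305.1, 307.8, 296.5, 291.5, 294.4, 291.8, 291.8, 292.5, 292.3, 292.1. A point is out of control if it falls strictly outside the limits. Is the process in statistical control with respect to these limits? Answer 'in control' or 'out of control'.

All 11 points lie within [287.6, 310.0].

in control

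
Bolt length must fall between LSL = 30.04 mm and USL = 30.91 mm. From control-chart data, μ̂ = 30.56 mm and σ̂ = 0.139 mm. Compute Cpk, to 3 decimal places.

0.839

Cpu = (USL − μ̂) / (3σ̂) = (30.91 − 30.56) / (3 × 0.139) = 0.8393; Cpl = (μ̂ − LSL) / (3σ̂) = (30.56 − 30.04) / (3 × 0.139) = 1.2470; Cpk = min(Cpu, Cpl) = 0.8393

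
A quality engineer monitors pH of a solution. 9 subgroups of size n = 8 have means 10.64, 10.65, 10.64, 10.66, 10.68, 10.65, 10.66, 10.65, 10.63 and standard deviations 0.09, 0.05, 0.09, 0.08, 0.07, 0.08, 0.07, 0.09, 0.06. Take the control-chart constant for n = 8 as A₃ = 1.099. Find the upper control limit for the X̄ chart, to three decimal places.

10.734

X̄̄ = (10.64 + 10.65 + 10.64 + 10.66 + 10.68 + 10.65 + 10.66 + 10.65 + 10.63) / 9 = 10.6511
s̄ = (0.09 + 0.05 + 0.09 + 0.08 + 0.07 + 0.08 + 0.07 + 0.09 + 0.06) / 9 = 0.0756
UCL = X̄̄ + A₃·s̄ = 10.6511 + 1.099 × 0.0756 = 10.7341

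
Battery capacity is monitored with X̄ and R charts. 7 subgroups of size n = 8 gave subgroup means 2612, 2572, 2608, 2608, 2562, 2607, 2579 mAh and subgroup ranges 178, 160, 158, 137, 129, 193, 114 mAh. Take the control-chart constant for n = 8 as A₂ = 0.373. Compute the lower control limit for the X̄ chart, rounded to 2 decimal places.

2535.61

X̄̄ = (2612 + 2572 + 2608 + 2608 + 2562 + 2607 + 2579) / 7 = 18148.0000 / 7 = 2592.5714
R̄ = (178 + 160 + 158 + 137 + 129 + 193 + 114) / 7 = 1069.0000 / 7 = 152.7143
LCL = X̄̄ − A₂·R̄ = 2592.5714 − 0.373 × 152.7143 = 2535.6090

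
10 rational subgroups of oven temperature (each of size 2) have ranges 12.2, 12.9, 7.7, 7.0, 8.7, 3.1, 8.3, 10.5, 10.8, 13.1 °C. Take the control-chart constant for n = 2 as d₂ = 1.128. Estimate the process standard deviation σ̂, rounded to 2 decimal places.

8.36

R̄ = (12.2 + 12.9 + 7.7 + 7.0 + 8.7 + 3.1 + 8.3 + 10.5 + 10.8 + 13.1) / 10 = 9.4300
σ̂ = R̄ / d₂ = 9.4300 / 1.128 = 8.3599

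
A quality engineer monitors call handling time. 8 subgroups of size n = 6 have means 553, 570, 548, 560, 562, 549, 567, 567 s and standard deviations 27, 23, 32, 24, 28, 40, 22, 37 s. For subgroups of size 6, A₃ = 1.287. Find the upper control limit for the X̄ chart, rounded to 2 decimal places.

596.98

X̄̄ = (553 + 570 + 548 + 560 + 562 + 549 + 567 + 567) / 8 = 559.5000
s̄ = (27 + 23 + 32 + 24 + 28 + 40 + 22 + 37) / 8 = 29.1250
UCL = X̄̄ + A₃·s̄ = 559.5000 + 1.287 × 29.1250 = 596.9839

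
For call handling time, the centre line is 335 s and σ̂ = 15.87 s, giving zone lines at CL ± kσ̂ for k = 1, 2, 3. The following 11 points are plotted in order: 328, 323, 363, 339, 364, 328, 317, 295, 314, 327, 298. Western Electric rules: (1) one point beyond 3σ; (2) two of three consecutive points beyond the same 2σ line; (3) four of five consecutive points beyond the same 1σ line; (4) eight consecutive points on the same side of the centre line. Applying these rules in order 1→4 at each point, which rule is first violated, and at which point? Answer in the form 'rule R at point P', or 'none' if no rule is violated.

Zone of each point (C = within 1σ̂, B = 1σ̂–2σ̂, A = 2σ̂–3σ̂, * = beyond 3σ̂; sign = side of CL): 1:-C, 2:-C, 3:+B, 4:+C, 5:+B, 6:-C, 7:-B, 8:-A, 9:-B, 10:-C, 11:-A
Rule 3 (four of five consecutive points beyond the same 1σ limit) is satisfied at point 11.

rule 3 at point 11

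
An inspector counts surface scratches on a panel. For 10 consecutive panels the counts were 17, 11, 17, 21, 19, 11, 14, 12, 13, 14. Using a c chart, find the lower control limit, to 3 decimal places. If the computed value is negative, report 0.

c̄ = (17 + 11 + 17 + 21 + 19 + 11 + 14 + 12 + 13 + 14) / 10 = 149 / 10 = 14.9000
LCL = c̄ − 3√c̄ = 14.9000 − 3 × 3.8601 = 3.3198

3.320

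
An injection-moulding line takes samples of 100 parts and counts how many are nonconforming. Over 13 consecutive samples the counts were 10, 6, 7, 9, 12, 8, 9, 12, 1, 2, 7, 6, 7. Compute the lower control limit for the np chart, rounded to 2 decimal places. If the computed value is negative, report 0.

0.00

p̄ = Σdᵢ / (k·n) = 96 / (13 × 100) = 0.07385
LCL = np̄ − 3·√(np̄(1−p̄)) = 7.3846 − 3 × 2.6152 = -0.4610 → 0 (negative, so LCL = 0)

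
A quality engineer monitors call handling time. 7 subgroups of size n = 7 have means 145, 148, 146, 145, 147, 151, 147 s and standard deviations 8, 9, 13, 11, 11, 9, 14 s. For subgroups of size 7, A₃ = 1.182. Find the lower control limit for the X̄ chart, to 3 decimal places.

X̄̄ = (145 + 148 + 146 + 145 + 147 + 151 + 147) / 7 = 147.0000
s̄ = (8 + 9 + 13 + 11 + 11 + 9 + 14) / 7 = 10.7143
LCL = X̄̄ − A₃·s̄ = 147.0000 − 1.182 × 10.7143 = 134.3357

134.336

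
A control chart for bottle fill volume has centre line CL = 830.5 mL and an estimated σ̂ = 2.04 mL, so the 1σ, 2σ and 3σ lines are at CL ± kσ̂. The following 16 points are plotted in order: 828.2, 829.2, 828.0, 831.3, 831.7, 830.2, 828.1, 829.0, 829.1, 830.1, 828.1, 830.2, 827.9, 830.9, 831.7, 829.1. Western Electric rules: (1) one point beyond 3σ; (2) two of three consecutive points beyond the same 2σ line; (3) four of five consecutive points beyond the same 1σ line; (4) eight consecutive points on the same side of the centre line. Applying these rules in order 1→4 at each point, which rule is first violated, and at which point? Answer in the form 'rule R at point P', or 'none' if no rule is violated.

Zone of each point (C = within 1σ̂, B = 1σ̂–2σ̂, A = 2σ̂–3σ̂, * = beyond 3σ̂; sign = side of CL): 1:-B, 2:-C, 3:-B, 4:+C, 5:+C, 6:-C, 7:-B, 8:-C, 9:-C, 10:-C, 11:-B, 12:-C, 13:-B, 14:+C, 15:+C, 16:-C
Rule 4 (eight consecutive points on the same side of the centre line) is satisfied at point 13.

rule 4 at point 13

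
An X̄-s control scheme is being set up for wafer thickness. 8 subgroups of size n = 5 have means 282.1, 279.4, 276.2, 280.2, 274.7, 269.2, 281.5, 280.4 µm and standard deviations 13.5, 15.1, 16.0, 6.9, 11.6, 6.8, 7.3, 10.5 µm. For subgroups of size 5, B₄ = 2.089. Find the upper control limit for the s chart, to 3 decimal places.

s̄ = (13.5 + 15.1 + 16.0 + 6.9 + 11.6 + 6.8 + 7.3 + 10.5) / 8 = 10.9625
UCL_s = B₄·s̄ = 2.089 × 10.9625 = 22.9007

22.901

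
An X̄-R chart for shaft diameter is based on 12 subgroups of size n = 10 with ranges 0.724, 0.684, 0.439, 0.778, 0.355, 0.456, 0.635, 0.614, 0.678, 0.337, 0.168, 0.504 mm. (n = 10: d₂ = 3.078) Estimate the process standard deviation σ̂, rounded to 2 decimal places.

R̄ = (0.724 + 0.684 + 0.439 + 0.778 + 0.355 + 0.456 + 0.635 + 0.614 + 0.678 + 0.337 + 0.168 + 0.504) / 12 = 0.5310
σ̂ = R̄ / d₂ = 0.5310 / 3.078 = 0.1725

0.17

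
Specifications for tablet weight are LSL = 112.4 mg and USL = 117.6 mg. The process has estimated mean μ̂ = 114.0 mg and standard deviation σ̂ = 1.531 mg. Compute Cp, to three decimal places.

0.566

Cp = (USL − LSL) / (6σ̂) = (117.6 − 112.4) / (6 × 1.531) = 5.2000 / 9.1860 = 0.5661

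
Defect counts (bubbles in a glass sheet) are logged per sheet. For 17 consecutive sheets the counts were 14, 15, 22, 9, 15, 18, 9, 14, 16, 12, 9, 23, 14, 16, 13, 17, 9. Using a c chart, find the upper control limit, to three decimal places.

25.801

c̄ = (14 + 15 + 22 + 9 + 15 + 18 + 9 + 14 + 16 + 12 + 9 + 23 + 14 + 16 + 13 + 17 + 9) / 17 = 245 / 17 = 14.4118
UCL = c̄ + 3√c̄ = 14.4118 + 3 × √14.4118 = 14.4118 + 3 × 3.7963 = 25.8006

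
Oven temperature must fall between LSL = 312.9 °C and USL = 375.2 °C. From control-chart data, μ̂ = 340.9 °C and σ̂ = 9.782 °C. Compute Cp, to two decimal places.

1.06

Cp = (USL − LSL) / (6σ̂) = (375.2 − 312.9) / (6 × 9.782) = 62.3000 / 58.6920 = 1.0615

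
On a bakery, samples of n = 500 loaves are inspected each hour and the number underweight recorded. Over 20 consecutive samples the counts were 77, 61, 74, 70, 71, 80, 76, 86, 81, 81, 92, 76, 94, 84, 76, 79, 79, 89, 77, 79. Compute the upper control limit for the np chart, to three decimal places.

103.580

p̄ = Σdᵢ / (k·n) = 1582 / (20 × 500) = 0.15820
UCL = np̄ + 3·√(np̄(1−p̄)) = 79.1000 + 3 × √(79.1000×0.84180) = 79.1000 + 3 × 8.1600 = 103.5801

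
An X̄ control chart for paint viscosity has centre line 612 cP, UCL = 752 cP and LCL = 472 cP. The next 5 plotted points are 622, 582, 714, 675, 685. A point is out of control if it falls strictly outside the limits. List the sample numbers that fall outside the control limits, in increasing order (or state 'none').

none

All 5 points lie within [472, 752].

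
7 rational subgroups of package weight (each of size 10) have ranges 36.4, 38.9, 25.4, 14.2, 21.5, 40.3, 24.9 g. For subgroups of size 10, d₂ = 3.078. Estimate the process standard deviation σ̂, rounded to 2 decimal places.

R̄ = (36.4 + 38.9 + 25.4 + 14.2 + 21.5 + 40.3 + 24.9) / 7 = 28.8000
σ̂ = R̄ / d₂ = 28.8000 / 3.078 = 9.3567

9.36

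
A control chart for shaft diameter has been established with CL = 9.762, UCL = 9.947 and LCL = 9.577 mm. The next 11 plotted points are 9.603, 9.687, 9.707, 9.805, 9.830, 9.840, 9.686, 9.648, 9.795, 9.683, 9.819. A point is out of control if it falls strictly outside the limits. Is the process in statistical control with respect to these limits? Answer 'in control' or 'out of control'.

All 11 points lie within [9.577, 9.947].

in control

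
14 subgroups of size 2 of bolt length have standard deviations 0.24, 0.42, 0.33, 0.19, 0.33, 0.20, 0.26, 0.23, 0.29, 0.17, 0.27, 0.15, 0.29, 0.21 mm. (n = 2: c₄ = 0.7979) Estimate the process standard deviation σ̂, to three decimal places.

s̄ = (0.24 + 0.42 + 0.33 + 0.19 + 0.33 + 0.20 + 0.26 + 0.23 + 0.29 + 0.17 + 0.27 + 0.15 + 0.29 + 0.21) / 14 = 0.2557
σ̂ = s̄ / c₄ = 0.2557 / 0.7979 = 0.3205

0.320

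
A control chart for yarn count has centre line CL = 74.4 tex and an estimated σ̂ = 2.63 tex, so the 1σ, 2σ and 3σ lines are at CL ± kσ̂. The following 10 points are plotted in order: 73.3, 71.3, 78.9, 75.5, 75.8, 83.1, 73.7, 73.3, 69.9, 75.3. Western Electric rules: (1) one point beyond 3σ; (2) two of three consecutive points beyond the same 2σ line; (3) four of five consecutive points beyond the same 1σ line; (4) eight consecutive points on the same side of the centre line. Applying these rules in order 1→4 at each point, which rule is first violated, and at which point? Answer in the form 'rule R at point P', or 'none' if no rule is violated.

rule 1 at point 6

Zone of each point (C = within 1σ̂, B = 1σ̂–2σ̂, A = 2σ̂–3σ̂, * = beyond 3σ̂; sign = side of CL): 1:-C, 2:-B, 3:+B, 4:+C, 5:+C, 6:+*, 7:-C, 8:-C, 9:-B, 10:+C
Rule 1 (one point beyond the 3σ limits) is satisfied at point 6.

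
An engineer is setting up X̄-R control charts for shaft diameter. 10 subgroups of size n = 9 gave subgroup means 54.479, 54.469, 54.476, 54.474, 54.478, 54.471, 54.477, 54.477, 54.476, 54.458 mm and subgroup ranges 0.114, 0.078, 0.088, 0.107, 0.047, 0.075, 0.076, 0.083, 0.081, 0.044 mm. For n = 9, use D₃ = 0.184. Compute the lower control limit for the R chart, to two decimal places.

0.01

R̄ = (0.114 + 0.078 + 0.088 + 0.107 + 0.047 + 0.075 + 0.076 + 0.083 + 0.081 + 0.044) / 10 = 0.7930 / 10 = 0.0793
LCL_R = D₃·R̄ = 0.184 × 0.0793 = 0.0146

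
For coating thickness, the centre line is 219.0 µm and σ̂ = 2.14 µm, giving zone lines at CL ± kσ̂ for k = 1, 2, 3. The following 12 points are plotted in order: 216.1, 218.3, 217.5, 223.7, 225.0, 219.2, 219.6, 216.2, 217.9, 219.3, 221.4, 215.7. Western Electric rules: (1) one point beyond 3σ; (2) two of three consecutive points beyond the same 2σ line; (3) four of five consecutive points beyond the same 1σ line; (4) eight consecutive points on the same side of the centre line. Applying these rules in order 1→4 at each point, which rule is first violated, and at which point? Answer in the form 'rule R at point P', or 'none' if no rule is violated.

rule 2 at point 5

Zone of each point (C = within 1σ̂, B = 1σ̂–2σ̂, A = 2σ̂–3σ̂, * = beyond 3σ̂; sign = side of CL): 1:-B, 2:-C, 3:-C, 4:+A, 5:+A, 6:+C, 7:+C, 8:-B, 9:-C, 10:+C, 11:+B, 12:-B
Rule 2 (two of three consecutive points beyond the same 2σ limit) is satisfied at point 5.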